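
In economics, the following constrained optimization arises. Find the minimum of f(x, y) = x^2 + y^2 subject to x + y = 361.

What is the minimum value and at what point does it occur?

Substitute y = 361 - x into f(x,y) = x^2 + y^2:
g(x) = x^2 + (361 - x)^2 = 2x^2 - 722x + 130321
g'(x) = 4x - 722 = 0  =>  x = 361/2
y = 361 - 361/2 = 361/2
Minimum value = (361/2)^2 + (361/2)^2 = 130321/2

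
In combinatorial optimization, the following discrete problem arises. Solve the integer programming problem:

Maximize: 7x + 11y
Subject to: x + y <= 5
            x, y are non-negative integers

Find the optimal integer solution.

Objective: 7x + 11y, constraint: x + y <= 5
Coefficient of y is 11 > coefficient of x is 7, so allocate the entire budget to y.
Optimal: x = 0, y = 5, value = 55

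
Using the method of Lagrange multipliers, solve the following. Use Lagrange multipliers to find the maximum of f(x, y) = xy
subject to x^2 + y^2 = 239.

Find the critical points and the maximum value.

Lagrange conditions: y = 2*lambda*x and x = 2*lambda*y
If x = 0 then y = 0, violating the constraint, so x, y != 0.
Dividing: y/x = x/y => x^2 = y^2 => y = x or y = -x
Constraint: 2x^2 = 239 => x^2 = 239/2 => x = +/-sqrt(239/2)
Critical points: (sqrt(239/2), sqrt(239/2)), (-sqrt(239/2), -sqrt(239/2)), (sqrt(239/2), -sqrt(239/2)), (-sqrt(239/2), sqrt(239/2))
  y = x:  xy = x^2 = 239/2  at (sqrt(239/2), sqrt(239/2)) and (-sqrt(239/2), -sqrt(239/2))
  y = -x: xy = -x^2 = -239/2 at (sqrt(239/2), -sqrt(239/2)) and (-sqrt(239/2), sqrt(239/2))
Maximum xy = 239/2 at (sqrt(239/2), sqrt(239/2)) and (-sqrt(239/2), -sqrt(239/2))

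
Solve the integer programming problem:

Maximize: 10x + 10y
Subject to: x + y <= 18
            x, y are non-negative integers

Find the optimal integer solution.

Objective: 10x + 10y, constraint: x + y <= 18
Coefficient of x is 10 >= coefficient of y is 10, so allocate the entire budget to x.
Optimal: x = 18, y = 0, value = 180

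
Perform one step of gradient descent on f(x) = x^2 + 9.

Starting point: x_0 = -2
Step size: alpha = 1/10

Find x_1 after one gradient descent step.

f(x) = x^2 + 9
f'(x) = 2x + 0
f'(-2) = 2*-2 + (0) = -4
x_1 = x_0 - alpha * f'(x_0) = -2 - 1/10 * -4 = -8/5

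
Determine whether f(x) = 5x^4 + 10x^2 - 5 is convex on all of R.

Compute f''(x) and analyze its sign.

f(x) = 5x^4 + 10x^2 - 5
f'(x) = 20x^3 + 20x
f''(x) = 60x^2 + 20
f''(x) = 60x^2 + 20 >= 20 > 0 for all x
Therefore, f is convex on R.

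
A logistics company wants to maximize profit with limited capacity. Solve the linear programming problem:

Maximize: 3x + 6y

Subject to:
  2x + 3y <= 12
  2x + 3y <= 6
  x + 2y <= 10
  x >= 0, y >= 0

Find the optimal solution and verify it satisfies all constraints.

Feasible vertices: (0, 0), (0, 2), (3, 0)
Objective 3x + 6y at each vertex:
  (0, 0): 0
  (0, 2): 12
  (3, 0): 9
Maximum is 12 at (0, 2).
Verify constraints at (x, y) = (0, 2):
  2*0 + 3*2 = 6 <= 12
  2*0 + 3*2 = 6 <= 6 (active)
  1*0 + 2*2 = 4 <= 10
  x = 0 >= 0, y = 2 >= 0. All constraints satisfied.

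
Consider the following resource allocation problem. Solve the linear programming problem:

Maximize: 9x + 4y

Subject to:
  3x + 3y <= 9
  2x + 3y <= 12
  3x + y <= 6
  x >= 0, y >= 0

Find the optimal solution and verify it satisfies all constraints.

Feasible vertices: (0, 0), (0, 3), (3/2, 3/2), (2, 0)
Objective 9x + 4y at each vertex:
  (0, 0): 0
  (0, 3): 12
  (3/2, 3/2): 39/2
  (2, 0): 18
Maximum is 39/2 at (3/2, 3/2).
Verify constraints at (x, y) = (3/2, 3/2):
  3*(3/2) + 3*(3/2) = 9 <= 9 (active)
  2*(3/2) + 3*(3/2) = 15/2 <= 12
  3*(3/2) + 1*(3/2) = 6 <= 6 (active)
  x = 3/2 >= 0, y = 3/2 >= 0. All constraints satisfied.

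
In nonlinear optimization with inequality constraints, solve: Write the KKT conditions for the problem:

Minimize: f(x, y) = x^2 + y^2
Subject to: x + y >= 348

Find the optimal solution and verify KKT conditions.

KKT conditions for min x^2 + y^2 s.t. x + y >= 348:
Stationarity: 2x = mu, 2y = mu
So x = y = mu/2.
Complementary slackness: mu*(x + y - 348) = 0
Primal feasibility: x + y >= 348; dual feasibility: mu >= 0
If mu = 0 then x = y = 0, but 0 + 0 < 348 is infeasible, so the constraint is active.
Constraint active: x + y = 2*(mu/2) = 348 => mu = 348
x = y = 174, f = 60552
Verify: stationarity 2*174 = 348 = mu; primal 174 + 174 = 348 >= 348; dual mu = 348 >= 0; complementary slackness 348*(348 - 348) = 0. All KKT conditions hold.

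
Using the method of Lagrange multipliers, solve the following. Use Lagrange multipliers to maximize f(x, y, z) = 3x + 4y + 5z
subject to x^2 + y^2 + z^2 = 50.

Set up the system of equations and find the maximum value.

Lagrange conditions: 3 = 2*lambda*x, 4 = 2*lambda*y, 5 = 2*lambda*z
So x:3 = y:4 = z:5, i.e. x = 3t, y = 4t, z = 5t
Constraint: t^2*(3^2 + 4^2 + 5^2) = 50
  t^2 * 50 = 50  =>  t = sqrt(1)
Maximum = 3*3t + 4*4t + 5*5t = 50*sqrt(1) = 50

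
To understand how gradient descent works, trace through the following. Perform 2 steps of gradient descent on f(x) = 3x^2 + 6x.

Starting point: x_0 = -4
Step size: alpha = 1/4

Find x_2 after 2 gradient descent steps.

f(x) = 3x^2 + 6x, f'(x) = 6x + (6)
Step 1: f'(-4) = -18, x_1 = -4 - 1/4 * -18 = 1/2
Step 2: f'(1/2) = 9, x_2 = 1/2 - 1/4 * 9 = -7/4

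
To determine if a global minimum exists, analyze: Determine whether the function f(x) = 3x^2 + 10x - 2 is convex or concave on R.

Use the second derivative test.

f(x) = 3x^2 + 10x - 2
f'(x) = 6x + 10
f''(x) = 6
Since f''(x) = 6 > 0 for all x, f is convex on R.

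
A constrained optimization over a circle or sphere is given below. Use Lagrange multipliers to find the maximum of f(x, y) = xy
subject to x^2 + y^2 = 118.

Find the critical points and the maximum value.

Lagrange conditions: y = 2*lambda*x and x = 2*lambda*y
If x = 0 then y = 0, violating the constraint, so x, y != 0.
Dividing: y/x = x/y => x^2 = y^2 => y = x or y = -x
Constraint: 2x^2 = 118 => x^2 = 59 => x = +/-sqrt(59)
Critical points: (sqrt(59), sqrt(59)), (-sqrt(59), -sqrt(59)), (sqrt(59), -sqrt(59)), (-sqrt(59), sqrt(59))
  y = x:  xy = x^2 = 59  at (sqrt(59), sqrt(59)) and (-sqrt(59), -sqrt(59))
  y = -x: xy = -x^2 = -59 at (sqrt(59), -sqrt(59)) and (-sqrt(59), sqrt(59))
Maximum xy = 59 at (sqrt(59), sqrt(59)) and (-sqrt(59), -sqrt(59))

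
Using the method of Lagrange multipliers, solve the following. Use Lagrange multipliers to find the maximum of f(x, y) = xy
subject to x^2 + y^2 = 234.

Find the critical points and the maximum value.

Lagrange conditions: y = 2*lambda*x and x = 2*lambda*y
If x = 0 then y = 0, violating the constraint, so x, y != 0.
Dividing: y/x = x/y => x^2 = y^2 => y = x or y = -x
Constraint: 2x^2 = 234 => x^2 = 117 => x = +/-sqrt(117)
Critical points: (sqrt(117), sqrt(117)), (-sqrt(117), -sqrt(117)), (sqrt(117), -sqrt(117)), (-sqrt(117), sqrt(117))
  y = x:  xy = x^2 = 117  at (sqrt(117), sqrt(117)) and (-sqrt(117), -sqrt(117))
  y = -x: xy = -x^2 = -117 at (sqrt(117), -sqrt(117)) and (-sqrt(117), sqrt(117))
Maximum xy = 117 at (sqrt(117), sqrt(117)) and (-sqrt(117), -sqrt(117))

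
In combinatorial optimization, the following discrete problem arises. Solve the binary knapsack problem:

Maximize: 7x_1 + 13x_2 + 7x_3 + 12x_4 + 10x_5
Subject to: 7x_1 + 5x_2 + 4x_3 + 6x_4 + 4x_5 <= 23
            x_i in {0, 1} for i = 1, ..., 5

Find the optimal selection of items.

Items: item 1 (v=7, w=7), item 2 (v=13, w=5), item 3 (v=7, w=4), item 4 (v=12, w=6), item 5 (v=10, w=4)
Capacity: 23
Checking all 32 subsets (w = total weight, v = total value):
  {}: w = 0, v = 0
  {1}: w = 7, v = 7
  {2}: w = 5, v = 13
  {3}: w = 4, v = 7
  {4}: w = 6, v = 12
  {5}: w = 4, v = 10
  {1, 2}: w = 12, v = 20
  {1, 3}: w = 11, v = 14
  {1, 4}: w = 13, v = 19
  {1, 5}: w = 11, v = 17
  {2, 3}: w = 9, v = 20
  {2, 4}: w = 11, v = 25
  {2, 5}: w = 9, v = 23
  {3, 4}: w = 10, v = 19
  {3, 5}: w = 8, v = 17
  {4, 5}: w = 10, v = 22
  {1, 2, 3}: w = 16, v = 27
  {1, 2, 4}: w = 18, v = 32
  {1, 2, 5}: w = 16, v = 30
  {1, 3, 4}: w = 17, v = 26
  {1, 3, 5}: w = 15, v = 24
  {1, 4, 5}: w = 17, v = 29
  {2, 3, 4}: w = 15, v = 32
  {2, 3, 5}: w = 13, v = 30
  {2, 4, 5}: w = 15, v = 35
  {3, 4, 5}: w = 14, v = 29
  {1, 2, 3, 4}: w = 22, v = 39
  {1, 2, 3, 5}: w = 20, v = 37
  {1, 2, 4, 5}: w = 22, v = 42
  {1, 3, 4, 5}: w = 21, v = 36
  {2, 3, 4, 5}: w = 19, v = 42
  {1, 2, 3, 4, 5}: w = 26 > 23, infeasible
Best feasible subset: items [1, 2, 4, 5]
(The same value 42 is also attained by {2, 3, 4, 5}.)
Total weight: 22 <= 23, total value: 42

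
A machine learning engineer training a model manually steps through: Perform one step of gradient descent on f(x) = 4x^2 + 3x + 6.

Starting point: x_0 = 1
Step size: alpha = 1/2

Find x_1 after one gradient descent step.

f(x) = 4x^2 + 3x + 6
f'(x) = 8x + 3
f'(1) = 8*1 + (3) = 11
x_1 = x_0 - alpha * f'(x_0) = 1 - 1/2 * 11 = -9/2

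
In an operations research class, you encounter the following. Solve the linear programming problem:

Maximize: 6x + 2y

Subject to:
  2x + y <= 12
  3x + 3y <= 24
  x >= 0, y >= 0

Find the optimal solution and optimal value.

Feasible vertices: (0, 0), (0, 8), (4, 4), (6, 0)
Objective 6x + 2y at each:
  (0, 0): 0
  (0, 8): 16
  (4, 4): 32
  (6, 0): 36
Maximum is 36 at (6, 0).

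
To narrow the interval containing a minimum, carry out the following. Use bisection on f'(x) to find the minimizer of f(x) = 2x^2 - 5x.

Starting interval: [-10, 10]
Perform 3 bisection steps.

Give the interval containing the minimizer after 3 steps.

Finding critical point of f(x) = 2x^2 - 5x using bisection on f'(x) = 4x + -5.
f'(x) = 0 when x = 5/4.
Starting interval: [-10, 10]
Step 1: mid = 0, f'(mid) = -5, new interval = [0, 10]
Step 2: mid = 5, f'(mid) = 15, new interval = [0, 5]
Step 3: mid = 5/2, f'(mid) = 5, new interval = [0, 5/2]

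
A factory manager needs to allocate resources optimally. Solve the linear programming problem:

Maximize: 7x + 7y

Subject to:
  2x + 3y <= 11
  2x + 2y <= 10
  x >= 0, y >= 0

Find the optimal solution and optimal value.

Feasible vertices: (0, 0), (0, 11/3), (4, 1), (5, 0)
Objective 7x + 7y at each:
  (0, 0): 0
  (0, 11/3): 77/3
  (4, 1): 35
  (5, 0): 35
Maximum is 35 at (4, 1).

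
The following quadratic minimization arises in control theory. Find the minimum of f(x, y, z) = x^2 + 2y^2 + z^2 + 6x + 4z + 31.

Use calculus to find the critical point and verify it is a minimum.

f(x,y,z) = x^2 + 2y^2 + z^2 + 6x + 4z + 31
df/dx = 2x + (6) = 0 => x = -3
df/dy = 4y + (0) = 0 => y = 0
df/dz = 2z + (4) = 0 => z = -2
f(-3,0,-2) = 1*(-3)^2 + 2*(0)^2 + 1*(-2)^2 + 6*(-3) + 4*(-2) + 31 = 18
Hessian is diagonal with entries 2, 4, 2 > 0, confirmed minimum.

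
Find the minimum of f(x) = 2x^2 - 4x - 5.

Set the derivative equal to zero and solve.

f(x) = 2x^2 - 4x - 5
f'(x) = 4x + (-4) = 0
x = 4/4 = 1
f(1) = -7
Since f''(x) = 4 > 0, this is a minimum.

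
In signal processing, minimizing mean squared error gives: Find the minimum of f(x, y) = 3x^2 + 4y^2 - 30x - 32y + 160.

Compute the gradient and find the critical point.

f(x,y) = 3x^2 + 4y^2 - 30x - 32y + 160
df/dx = 6x + (-30) = 0  =>  x = 5
df/dy = 8y + (-32) = 0  =>  y = 4
f(5, 4) = 3*(5)^2 + 4*(4)^2 + -30*(5) + -32*(4) + 160 = 21
Hessian is diagonal with entries 6, 8 > 0, so this is a minimum.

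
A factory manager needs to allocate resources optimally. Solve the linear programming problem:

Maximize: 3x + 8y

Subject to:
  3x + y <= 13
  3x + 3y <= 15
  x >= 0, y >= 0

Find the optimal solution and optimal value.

Feasible vertices: (0, 0), (0, 5), (4, 1), (13/3, 0)
Objective 3x + 8y at each:
  (0, 0): 0
  (0, 5): 40
  (4, 1): 20
  (13/3, 0): 13
Maximum is 40 at (0, 5).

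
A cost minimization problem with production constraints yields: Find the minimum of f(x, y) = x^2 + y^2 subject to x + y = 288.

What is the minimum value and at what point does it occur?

Substitute y = 288 - x into f(x,y) = x^2 + y^2:
g(x) = x^2 + (288 - x)^2 = 2x^2 - 576x + 82944
g'(x) = 4x - 576 = 0  =>  x = 144
y = 288 - 144 = 144
Minimum value = 144^2 + 144^2 = 41472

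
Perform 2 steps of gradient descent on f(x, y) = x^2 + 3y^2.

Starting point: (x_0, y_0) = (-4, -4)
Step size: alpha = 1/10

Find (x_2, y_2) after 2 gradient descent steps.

f(x,y) = x^2 + 3y^2
grad_x = 2x + 0y, grad_y = 6y + 0x
Step 1: grad = (-8, -24), (-16/5, -8/5)
Step 2: grad = (-32/5, -48/5), (-64/25, -16/25)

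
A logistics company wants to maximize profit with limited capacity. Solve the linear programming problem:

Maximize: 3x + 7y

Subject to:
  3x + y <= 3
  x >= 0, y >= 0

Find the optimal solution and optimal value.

The feasible region has vertices at [(0, 0), (1, 0), (0, 3)].
Checking objective 3x + 7y at each vertex:
  (0, 0): 3*0 + 7*0 = 0
  (1, 0): 3*1 + 7*0 = 3
  (0, 3): 3*0 + 7*3 = 21
Maximum is 21 at (0, 3).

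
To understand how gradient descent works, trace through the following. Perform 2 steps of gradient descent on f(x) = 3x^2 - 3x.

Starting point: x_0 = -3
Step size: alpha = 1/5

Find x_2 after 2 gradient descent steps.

f(x) = 3x^2 - 3x, f'(x) = 6x + (-3)
Step 1: f'(-3) = -21, x_1 = -3 - 1/5 * -21 = 6/5
Step 2: f'(6/5) = 21/5, x_2 = 6/5 - 1/5 * 21/5 = 9/25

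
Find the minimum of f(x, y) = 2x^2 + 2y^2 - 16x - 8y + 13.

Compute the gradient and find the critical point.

f(x,y) = 2x^2 + 2y^2 - 16x - 8y + 13
df/dx = 4x + (-16) = 0  =>  x = 4
df/dy = 4y + (-8) = 0  =>  y = 2
f(4, 2) = 2*(4)^2 + 2*(2)^2 + -16*(4) + -8*(2) + 13 = -27
Hessian is diagonal with entries 4, 4 > 0, so this is a minimum.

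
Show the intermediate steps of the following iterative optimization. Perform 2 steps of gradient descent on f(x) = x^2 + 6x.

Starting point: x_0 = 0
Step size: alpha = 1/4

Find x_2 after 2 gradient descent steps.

f(x) = x^2 + 6x, f'(x) = 2x + (6)
Step 1: f'(0) = 6, x_1 = 0 - 1/4 * 6 = -3/2
Step 2: f'(-3/2) = 3, x_2 = -3/2 - 1/4 * 3 = -9/4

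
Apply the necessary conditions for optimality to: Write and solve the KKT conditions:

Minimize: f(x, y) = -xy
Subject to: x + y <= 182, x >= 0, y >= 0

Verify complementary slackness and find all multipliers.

Problem: min -xy s.t. x + y <= 182 (multiplier lambda), x >= 0 (mu_x), y >= 0 (mu_y)
KKT stationarity: -y + lambda - mu_x = 0, -x + lambda - mu_y = 0, with lambda, mu_x, mu_y >= 0
Complementary slackness: lambda*(x + y - 182) = 0, mu_x*x = 0, mu_y*y = 0
If lambda = 0: y = -mu_x <= 0 and x = -mu_y <= 0 force x = y = 0 with f = 0; but x = y = 91 is feasible with f = -8281 < 0, so this is not the minimum. Hence lambda > 0 and x + y = 182.
Try x > 0, y > 0 (so mu_x = mu_y = 0): y = lambda, x = lambda => x = y = lambda
x + y = 182 => 2*lambda = 182 => lambda = 91
x* = y* = 91 > 0, consistent with mu_x = mu_y = 0.
(Any feasible point with x = 0 or y = 0 has f = 0 > -8281, so the minimum is not on those boundaries.)
min(-xy) = -8281 (i.e. max xy = 8281)
Multipliers: lambda = 91, mu_x = 0, mu_y = 0
Complementary slackness: lambda*(x + y - 182) = 91*(91 + 91 - 182) = 0, mu_x*x = 0*91 = 0, mu_y*y = 0*91 = 0. Satisfied.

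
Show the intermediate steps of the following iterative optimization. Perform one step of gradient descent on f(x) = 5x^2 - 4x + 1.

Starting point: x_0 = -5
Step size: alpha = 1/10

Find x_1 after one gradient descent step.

f(x) = 5x^2 - 4x + 1
f'(x) = 10x - 4
f'(-5) = 10*-5 + (-4) = -54
x_1 = x_0 - alpha * f'(x_0) = -5 - 1/10 * -54 = 2/5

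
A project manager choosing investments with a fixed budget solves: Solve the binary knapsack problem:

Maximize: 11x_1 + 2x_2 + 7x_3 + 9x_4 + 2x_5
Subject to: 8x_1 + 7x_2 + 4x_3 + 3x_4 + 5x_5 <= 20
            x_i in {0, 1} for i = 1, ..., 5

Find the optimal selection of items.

Items: item 1 (v=11, w=8), item 2 (v=2, w=7), item 3 (v=7, w=4), item 4 (v=9, w=3), item 5 (v=2, w=5)
Capacity: 20
Checking all 32 subsets (w = total weight, v = total value):
  {}: w = 0, v = 0
  {1}: w = 8, v = 11
  {2}: w = 7, v = 2
  {3}: w = 4, v = 7
  {4}: w = 3, v = 9
  {5}: w = 5, v = 2
  {1, 2}: w = 15, v = 13
  {1, 3}: w = 12, v = 18
  {1, 4}: w = 11, v = 20
  {1, 5}: w = 13, v = 13
  {2, 3}: w = 11, v = 9
  {2, 4}: w = 10, v = 11
  {2, 5}: w = 12, v = 4
  {3, 4}: w = 7, v = 16
  {3, 5}: w = 9, v = 9
  {4, 5}: w = 8, v = 11
  {1, 2, 3}: w = 19, v = 20
  {1, 2, 4}: w = 18, v = 22
  {1, 2, 5}: w = 20, v = 15
  {1, 3, 4}: w = 15, v = 27
  {1, 3, 5}: w = 17, v = 20
  {1, 4, 5}: w = 16, v = 22
  {2, 3, 4}: w = 14, v = 18
  {2, 3, 5}: w = 16, v = 11
  {2, 4, 5}: w = 15, v = 13
  {3, 4, 5}: w = 12, v = 18
  {1, 2, 3, 4}: w = 22 > 20, infeasible
  {1, 2, 3, 5}: w = 24 > 20, infeasible
  {1, 2, 4, 5}: w = 23 > 20, infeasible
  {1, 3, 4, 5}: w = 20, v = 29
  {2, 3, 4, 5}: w = 19, v = 20
  {1, 2, 3, 4, 5}: w = 27 > 20, infeasible
Best feasible subset: items [1, 3, 4, 5]
Total weight: 20 <= 20, total value: 29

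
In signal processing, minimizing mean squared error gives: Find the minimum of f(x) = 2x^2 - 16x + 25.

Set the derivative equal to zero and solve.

f(x) = 2x^2 - 16x + 25
f'(x) = 4x + (-16) = 0
x = 16/4 = 4
f(4) = -7
Since f''(x) = 4 > 0, this is a minimum.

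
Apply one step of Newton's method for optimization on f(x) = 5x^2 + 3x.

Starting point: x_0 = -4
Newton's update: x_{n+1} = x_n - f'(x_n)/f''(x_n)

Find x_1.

f(x) = 5x^2 + 3x
f'(x) = 10x + (3), f''(x) = 10
Newton step: x_1 = x_0 - f'(x_0)/f''(x_0)
f'(-4) = -37
x_1 = -4 - -37/10 = -3/10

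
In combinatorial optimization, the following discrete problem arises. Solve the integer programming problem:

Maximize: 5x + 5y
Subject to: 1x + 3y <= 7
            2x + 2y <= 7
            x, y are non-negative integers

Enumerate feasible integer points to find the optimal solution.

Constraint 1: 1x + 3y <= 7
Constraint 2: 2x + 2y <= 7
Feasible x range (need y >= 0): 0 <= x <= min(7/1, 7/2) => x in {0, ..., 3}.
Enumerate feasible integer points row by row (the coefficient of y is 5 > 0, so for each x the largest feasible y gives the best value):
  x = 0: y <= min((7 - 1*0)/3, (7 - 2*0)/2) => y in {0, ..., 2}; best 5*0 + 5*2 = 10
  x = 1: y <= min((7 - 1*1)/3, (7 - 2*1)/2) => y in {0, ..., 2}; best 5*1 + 5*2 = 15
  x = 2: y <= min((7 - 1*2)/3, (7 - 2*2)/2) => y in {0, ..., 1}; best 5*2 + 5*1 = 15
  x = 3: y <= min((7 - 1*3)/3, (7 - 2*3)/2) => y in {0}; best 5*3 + 5*0 = 15
The maximum 5x + 5y = 15 is achieved at x = 1, y = 2.
(The same value 15 is also attained at (2, 1), (3, 0).)
Check: 1*1 + 3*2 = 7 <= 7 and 2*1 + 2*2 = 6 <= 7.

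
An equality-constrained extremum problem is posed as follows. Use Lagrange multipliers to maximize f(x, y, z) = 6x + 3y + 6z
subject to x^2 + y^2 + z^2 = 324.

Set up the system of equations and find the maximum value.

Lagrange conditions: 6 = 2*lambda*x, 3 = 2*lambda*y, 6 = 2*lambda*z
So x:6 = y:3 = z:6, i.e. x = 6t, y = 3t, z = 6t
Constraint: t^2*(6^2 + 3^2 + 6^2) = 324
  t^2 * 81 = 324  =>  t = sqrt(4)
Maximum = 6*6t + 3*3t + 6*6t = 81*sqrt(4) = 162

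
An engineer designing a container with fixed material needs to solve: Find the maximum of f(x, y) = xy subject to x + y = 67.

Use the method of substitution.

Substitute y = 67 - x into f(x,y) = xy:
g(x) = x(67 - x) = 67x - x^2
g'(x) = 67 - 2x = 0  =>  x = 67/2
y = 67 - 67/2 = 67/2
Maximum value = (67/2) * (67/2) = 4489/4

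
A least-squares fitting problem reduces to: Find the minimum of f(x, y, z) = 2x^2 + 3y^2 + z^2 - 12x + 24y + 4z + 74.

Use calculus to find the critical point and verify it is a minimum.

f(x,y,z) = 2x^2 + 3y^2 + z^2 - 12x + 24y + 4z + 74
df/dx = 4x + (-12) = 0 => x = 3
df/dy = 6y + (24) = 0 => y = -4
df/dz = 2z + (4) = 0 => z = -2
f(3,-4,-2) = 2*(3)^2 + 3*(-4)^2 + 1*(-2)^2 + -12*(3) + 24*(-4) + 4*(-2) + 74 = 4
Hessian is diagonal with entries 4, 6, 2 > 0, confirmed minimum.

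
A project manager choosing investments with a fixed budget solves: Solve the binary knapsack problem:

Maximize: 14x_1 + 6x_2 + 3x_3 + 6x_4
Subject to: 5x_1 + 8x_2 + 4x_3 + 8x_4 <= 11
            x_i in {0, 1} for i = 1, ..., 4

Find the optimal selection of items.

Items: item 1 (v=14, w=5), item 2 (v=6, w=8), item 3 (v=3, w=4), item 4 (v=6, w=8)
Capacity: 11
Checking all 16 subsets (w = total weight, v = total value):
  {}: w = 0, v = 0
  {1}: w = 5, v = 14
  {2}: w = 8, v = 6
  {3}: w = 4, v = 3
  {4}: w = 8, v = 6
  {1, 2}: w = 13 > 11, infeasible
  {1, 3}: w = 9, v = 17
  {1, 4}: w = 13 > 11, infeasible
  {2, 3}: w = 12 > 11, infeasible
  {2, 4}: w = 16 > 11, infeasible
  {3, 4}: w = 12 > 11, infeasible
  {1, 2, 3}: w = 17 > 11, infeasible
  {1, 2, 4}: w = 21 > 11, infeasible
  {1, 3, 4}: w = 17 > 11, infeasible
  {2, 3, 4}: w = 20 > 11, infeasible
  {1, 2, 3, 4}: w = 25 > 11, infeasible
Best feasible subset: items [1, 3]
Total weight: 9 <= 11, total value: 17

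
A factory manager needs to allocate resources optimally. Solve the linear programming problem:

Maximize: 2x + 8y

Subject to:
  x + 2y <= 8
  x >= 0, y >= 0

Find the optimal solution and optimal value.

The feasible region has vertices at [(0, 0), (8, 0), (0, 4)].
Checking objective 2x + 8y at each vertex:
  (0, 0): 2*0 + 8*0 = 0
  (8, 0): 2*8 + 8*0 = 16
  (0, 4): 2*0 + 8*4 = 32
Maximum is 32 at (0, 4).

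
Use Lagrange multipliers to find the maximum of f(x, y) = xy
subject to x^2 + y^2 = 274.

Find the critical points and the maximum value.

Lagrange conditions: y = 2*lambda*x and x = 2*lambda*y
If x = 0 then y = 0, violating the constraint, so x, y != 0.
Dividing: y/x = x/y => x^2 = y^2 => y = x or y = -x
Constraint: 2x^2 = 274 => x^2 = 137 => x = +/-sqrt(137)
Critical points: (sqrt(137), sqrt(137)), (-sqrt(137), -sqrt(137)), (sqrt(137), -sqrt(137)), (-sqrt(137), sqrt(137))
  y = x:  xy = x^2 = 137  at (sqrt(137), sqrt(137)) and (-sqrt(137), -sqrt(137))
  y = -x: xy = -x^2 = -137 at (sqrt(137), -sqrt(137)) and (-sqrt(137), sqrt(137))
Maximum xy = 137 at (sqrt(137), sqrt(137)) and (-sqrt(137), -sqrt(137))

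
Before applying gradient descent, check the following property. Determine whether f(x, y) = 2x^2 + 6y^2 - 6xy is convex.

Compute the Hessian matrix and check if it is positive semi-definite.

f(x,y) = 2x^2 + 6y^2 - 6xy
Hessian H = [[4, -6], [-6, 12]]
trace(H) = 16, det(H) = 12
Eigenvalues: (16 +/- sqrt(208)) / 2 = 15.21, 0.7889
Since both eigenvalues > 0, f is convex.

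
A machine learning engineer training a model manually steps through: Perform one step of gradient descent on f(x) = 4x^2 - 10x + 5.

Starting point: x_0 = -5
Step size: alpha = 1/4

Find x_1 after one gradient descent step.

f(x) = 4x^2 - 10x + 5
f'(x) = 8x - 10
f'(-5) = 8*-5 + (-10) = -50
x_1 = x_0 - alpha * f'(x_0) = -5 - 1/4 * -50 = 15/2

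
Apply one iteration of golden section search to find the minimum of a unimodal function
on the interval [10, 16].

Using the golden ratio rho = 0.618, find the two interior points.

Golden section search on [10, 16].
Golden ratio rho = 0.618 (approx).
Interior points:
  x_1 = 10 + (1-0.618)*6 = 12.2920
  x_2 = 10 + 0.618*6 = 13.7080
Compare f(x_1) and f(x_2) to determine which subinterval to keep.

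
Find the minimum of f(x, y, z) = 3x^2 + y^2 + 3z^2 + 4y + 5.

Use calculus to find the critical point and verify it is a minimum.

f(x,y,z) = 3x^2 + y^2 + 3z^2 + 4y + 5
df/dx = 6x + (0) = 0 => x = 0
df/dy = 2y + (4) = 0 => y = -2
df/dz = 6z + (0) = 0 => z = 0
f(0,-2,0) = 3*(0)^2 + 1*(-2)^2 + 3*(0)^2 + 4*(-2) + 5 = 1
Hessian is diagonal with entries 6, 2, 6 > 0, confirmed minimum.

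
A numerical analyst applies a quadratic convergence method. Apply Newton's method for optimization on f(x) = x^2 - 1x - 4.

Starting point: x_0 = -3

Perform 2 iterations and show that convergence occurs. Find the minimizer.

f(x) = x^2 - 1x - 4, f'(x) = 2x + (-1), f''(x) = 2
Step 1: f'(-3) = -7, x_1 = -3 - -7/2 = 1/2
Step 2: f'(1/2) = 0, x_2 = 1/2 (converged)
Newton's method converges in 1 step for quadratics.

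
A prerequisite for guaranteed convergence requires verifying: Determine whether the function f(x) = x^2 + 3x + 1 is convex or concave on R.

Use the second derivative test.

f(x) = x^2 + 3x + 1
f'(x) = 2x + 3
f''(x) = 2
Since f''(x) = 2 > 0 for all x, f is convex on R.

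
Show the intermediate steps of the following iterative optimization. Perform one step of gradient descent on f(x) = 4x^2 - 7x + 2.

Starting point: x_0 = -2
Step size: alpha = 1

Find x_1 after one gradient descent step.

f(x) = 4x^2 - 7x + 2
f'(x) = 8x - 7
f'(-2) = 8*-2 + (-7) = -23
x_1 = x_0 - alpha * f'(x_0) = -2 - 1 * -23 = 21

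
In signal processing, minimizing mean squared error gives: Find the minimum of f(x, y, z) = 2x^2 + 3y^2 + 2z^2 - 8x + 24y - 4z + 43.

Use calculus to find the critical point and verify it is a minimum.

f(x,y,z) = 2x^2 + 3y^2 + 2z^2 - 8x + 24y - 4z + 43
df/dx = 4x + (-8) = 0 => x = 2
df/dy = 6y + (24) = 0 => y = -4
df/dz = 4z + (-4) = 0 => z = 1
f(2,-4,1) = 2*(2)^2 + 3*(-4)^2 + 2*(1)^2 + -8*(2) + 24*(-4) + -4*(1) + 43 = -15
Hessian is diagonal with entries 4, 6, 4 > 0, confirmed minimum.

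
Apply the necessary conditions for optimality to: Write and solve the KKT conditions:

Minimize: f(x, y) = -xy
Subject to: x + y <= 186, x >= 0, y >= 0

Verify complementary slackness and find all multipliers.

Problem: min -xy s.t. x + y <= 186 (multiplier lambda), x >= 0 (mu_x), y >= 0 (mu_y)
KKT stationarity: -y + lambda - mu_x = 0, -x + lambda - mu_y = 0, with lambda, mu_x, mu_y >= 0
Complementary slackness: lambda*(x + y - 186) = 0, mu_x*x = 0, mu_y*y = 0
If lambda = 0: y = -mu_x <= 0 and x = -mu_y <= 0 force x = y = 0 with f = 0; but x = y = 93 is feasible with f = -8649 < 0, so this is not the minimum. Hence lambda > 0 and x + y = 186.
Try x > 0, y > 0 (so mu_x = mu_y = 0): y = lambda, x = lambda => x = y = lambda
x + y = 186 => 2*lambda = 186 => lambda = 93
x* = y* = 93 > 0, consistent with mu_x = mu_y = 0.
(Any feasible point with x = 0 or y = 0 has f = 0 > -8649, so the minimum is not on those boundaries.)
min(-xy) = -8649 (i.e. max xy = 8649)
Multipliers: lambda = 93, mu_x = 0, mu_y = 0
Complementary slackness: lambda*(x + y - 186) = 93*(93 + 93 - 186) = 0, mu_x*x = 0*93 = 0, mu_y*y = 0*93 = 0. Satisfied.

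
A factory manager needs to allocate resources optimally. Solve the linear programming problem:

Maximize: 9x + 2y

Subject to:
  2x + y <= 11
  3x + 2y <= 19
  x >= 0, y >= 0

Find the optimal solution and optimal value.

Feasible vertices: (0, 0), (0, 19/2), (3, 5), (11/2, 0)
Objective 9x + 2y at each:
  (0, 0): 0
  (0, 19/2): 19
  (3, 5): 37
  (11/2, 0): 99/2
Maximum is 99/2 at (11/2, 0).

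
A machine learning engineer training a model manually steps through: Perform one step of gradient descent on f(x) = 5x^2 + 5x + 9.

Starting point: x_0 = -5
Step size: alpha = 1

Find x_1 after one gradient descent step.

f(x) = 5x^2 + 5x + 9
f'(x) = 10x + 5
f'(-5) = 10*-5 + (5) = -45
x_1 = x_0 - alpha * f'(x_0) = -5 - 1 * -45 = 40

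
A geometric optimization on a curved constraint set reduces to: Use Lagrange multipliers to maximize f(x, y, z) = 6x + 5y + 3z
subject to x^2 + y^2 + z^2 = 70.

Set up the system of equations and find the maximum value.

Lagrange conditions: 6 = 2*lambda*x, 5 = 2*lambda*y, 3 = 2*lambda*z
So x:6 = y:5 = z:3, i.e. x = 6t, y = 5t, z = 3t
Constraint: t^2*(6^2 + 5^2 + 3^2) = 70
  t^2 * 70 = 70  =>  t = sqrt(1)
Maximum = 6*6t + 5*5t + 3*3t = 70*sqrt(1) = 70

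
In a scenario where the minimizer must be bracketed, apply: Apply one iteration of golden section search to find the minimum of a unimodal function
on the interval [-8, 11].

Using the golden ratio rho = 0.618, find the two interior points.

Golden section search on [-8, 11].
Golden ratio rho = 0.618 (approx).
Interior points:
  x_1 = -8 + (1-0.618)*19 = -0.7420
  x_2 = -8 + 0.618*19 = 3.7420
Compare f(x_1) and f(x_2) to determine which subinterval to keep.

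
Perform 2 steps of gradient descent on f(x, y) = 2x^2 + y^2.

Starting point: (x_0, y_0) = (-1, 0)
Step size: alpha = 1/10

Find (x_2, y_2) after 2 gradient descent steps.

f(x,y) = 2x^2 + y^2
grad_x = 4x + 0y, grad_y = 2y + 0x
Step 1: grad = (-4, 0), (-3/5, 0)
Step 2: grad = (-12/5, 0), (-9/25, 0)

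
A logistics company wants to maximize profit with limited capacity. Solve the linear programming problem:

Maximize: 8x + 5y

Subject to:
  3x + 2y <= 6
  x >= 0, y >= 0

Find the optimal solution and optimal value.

The feasible region has vertices at [(0, 0), (2, 0), (0, 3)].
Checking objective 8x + 5y at each vertex:
  (0, 0): 8*0 + 5*0 = 0
  (2, 0): 8*2 + 5*0 = 16
  (0, 3): 8*0 + 5*3 = 15
Maximum is 16 at (2, 0).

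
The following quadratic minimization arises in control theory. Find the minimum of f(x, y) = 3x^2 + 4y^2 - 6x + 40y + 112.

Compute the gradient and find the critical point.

f(x,y) = 3x^2 + 4y^2 - 6x + 40y + 112
df/dx = 6x + (-6) = 0  =>  x = 1
df/dy = 8y + (40) = 0  =>  y = -5
f(1, -5) = 3*(1)^2 + 4*(-5)^2 + -6*(1) + 40*(-5) + 112 = 9
Hessian is diagonal with entries 6, 8 > 0, so this is a minimum.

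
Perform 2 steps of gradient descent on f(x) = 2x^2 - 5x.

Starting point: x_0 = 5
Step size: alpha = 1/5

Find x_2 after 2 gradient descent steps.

f(x) = 2x^2 - 5x, f'(x) = 4x + (-5)
Step 1: f'(5) = 15, x_1 = 5 - 1/5 * 15 = 2
Step 2: f'(2) = 3, x_2 = 2 - 1/5 * 3 = 7/5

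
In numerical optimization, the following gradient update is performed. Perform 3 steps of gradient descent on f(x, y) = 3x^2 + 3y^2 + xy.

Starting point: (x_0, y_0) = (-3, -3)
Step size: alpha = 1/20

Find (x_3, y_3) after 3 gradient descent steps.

f(x,y) = 3x^2 + 3y^2 + xy
grad_x = 6x + 1y, grad_y = 6y + 1x
Step 1: grad = (-21, -21), (-39/20, -39/20)
Step 2: grad = (-273/20, -273/20), (-507/400, -507/400)
Step 3: grad = (-3549/400, -3549/400), (-6591/8000, -6591/8000)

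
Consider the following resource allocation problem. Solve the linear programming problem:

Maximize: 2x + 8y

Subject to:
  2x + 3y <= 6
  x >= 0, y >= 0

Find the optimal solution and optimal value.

The feasible region has vertices at [(0, 0), (3, 0), (0, 2)].
Checking objective 2x + 8y at each vertex:
  (0, 0): 2*0 + 8*0 = 0
  (3, 0): 2*3 + 8*0 = 6
  (0, 2): 2*0 + 8*2 = 16
Maximum is 16 at (0, 2).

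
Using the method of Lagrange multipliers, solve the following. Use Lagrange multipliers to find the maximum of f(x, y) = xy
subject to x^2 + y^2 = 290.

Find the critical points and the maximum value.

Lagrange conditions: y = 2*lambda*x and x = 2*lambda*y
If x = 0 then y = 0, violating the constraint, so x, y != 0.
Dividing: y/x = x/y => x^2 = y^2 => y = x or y = -x
Constraint: 2x^2 = 290 => x^2 = 145 => x = +/-sqrt(145)
Critical points: (sqrt(145), sqrt(145)), (-sqrt(145), -sqrt(145)), (sqrt(145), -sqrt(145)), (-sqrt(145), sqrt(145))
  y = x:  xy = x^2 = 145  at (sqrt(145), sqrt(145)) and (-sqrt(145), -sqrt(145))
  y = -x: xy = -x^2 = -145 at (sqrt(145), -sqrt(145)) and (-sqrt(145), sqrt(145))
Maximum xy = 145 at (sqrt(145), sqrt(145)) and (-sqrt(145), -sqrt(145))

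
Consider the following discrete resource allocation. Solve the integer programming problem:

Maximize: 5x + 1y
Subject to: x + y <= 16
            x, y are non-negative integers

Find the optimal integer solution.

Objective: 5x + 1y, constraint: x + y <= 16
Coefficient of x is 5 >= coefficient of y is 1, so allocate the entire budget to x.
Optimal: x = 16, y = 0, value = 80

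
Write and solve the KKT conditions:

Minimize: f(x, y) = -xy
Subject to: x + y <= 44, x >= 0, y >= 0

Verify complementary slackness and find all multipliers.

Problem: min -xy s.t. x + y <= 44 (multiplier lambda), x >= 0 (mu_x), y >= 0 (mu_y)
KKT stationarity: -y + lambda - mu_x = 0, -x + lambda - mu_y = 0, with lambda, mu_x, mu_y >= 0
Complementary slackness: lambda*(x + y - 44) = 0, mu_x*x = 0, mu_y*y = 0
If lambda = 0: y = -mu_x <= 0 and x = -mu_y <= 0 force x = y = 0 with f = 0; but x = y = 22 is feasible with f = -484 < 0, so this is not the minimum. Hence lambda > 0 and x + y = 44.
Try x > 0, y > 0 (so mu_x = mu_y = 0): y = lambda, x = lambda => x = y = lambda
x + y = 44 => 2*lambda = 44 => lambda = 22
x* = y* = 22 > 0, consistent with mu_x = mu_y = 0.
(Any feasible point with x = 0 or y = 0 has f = 0 > -484, so the minimum is not on those boundaries.)
min(-xy) = -484 (i.e. max xy = 484)
Multipliers: lambda = 22, mu_x = 0, mu_y = 0
Complementary slackness: lambda*(x + y - 44) = 22*(22 + 22 - 44) = 0, mu_x*x = 0*22 = 0, mu_y*y = 0*22 = 0. Satisfied.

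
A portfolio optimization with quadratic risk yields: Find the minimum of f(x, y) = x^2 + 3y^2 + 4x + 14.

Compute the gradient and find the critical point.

f(x,y) = x^2 + 3y^2 + 4x + 14
df/dx = 2x + (4) = 0  =>  x = -2
df/dy = 6y + (0) = 0  =>  y = 0
f(-2, 0) = 1*(-2)^2 + 3*(0)^2 + 4*(-2) + 14 = 10
Hessian is diagonal with entries 2, 6 > 0, so this is a minimum.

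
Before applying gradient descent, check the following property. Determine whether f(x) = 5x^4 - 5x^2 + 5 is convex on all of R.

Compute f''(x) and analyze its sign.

f(x) = 5x^4 - 5x^2 + 5
f'(x) = 20x^3 + -10x
f''(x) = 60x^2 + -10
f''(0) = -10 < 0, so not convex near x = 0
Therefore, f is not globally convex on R.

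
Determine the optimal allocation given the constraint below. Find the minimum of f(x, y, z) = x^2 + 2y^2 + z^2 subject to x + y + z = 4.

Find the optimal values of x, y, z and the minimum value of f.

Using Lagrange multipliers on f = x^2 + 2y^2 + z^2 with constraint x + y + z = 4:
Conditions: 2*1*x = lambda, 2*2*y = lambda, 2*1*z = lambda
So x = lambda/2, y = lambda/4, z = lambda/2
Substituting into constraint: lambda * (5/4) = 4
lambda = 16/5
x = 8/5, y = 4/5, z = 8/5
Minimum value = 32/5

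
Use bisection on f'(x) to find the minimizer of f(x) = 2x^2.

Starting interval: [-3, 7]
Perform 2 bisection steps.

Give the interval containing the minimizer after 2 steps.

Finding critical point of f(x) = 2x^2 using bisection on f'(x) = 4x + 0.
f'(x) = 0 when x = 0.
Starting interval: [-3, 7]
Step 1: mid = 2, f'(mid) = 8, new interval = [-3, 2]
Step 2: mid = -1/2, f'(mid) = -2, new interval = [-1/2, 2]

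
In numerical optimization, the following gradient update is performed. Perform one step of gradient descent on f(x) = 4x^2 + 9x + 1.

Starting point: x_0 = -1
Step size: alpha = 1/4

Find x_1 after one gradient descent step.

f(x) = 4x^2 + 9x + 1
f'(x) = 8x + 9
f'(-1) = 8*-1 + (9) = 1
x_1 = x_0 - alpha * f'(x_0) = -1 - 1/4 * 1 = -5/4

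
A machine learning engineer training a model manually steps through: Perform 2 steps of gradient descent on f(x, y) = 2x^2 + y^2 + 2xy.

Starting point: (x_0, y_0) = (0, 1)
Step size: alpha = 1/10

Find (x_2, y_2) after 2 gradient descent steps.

f(x,y) = 2x^2 + y^2 + 2xy
grad_x = 4x + 2y, grad_y = 2y + 2x
Step 1: grad = (2, 2), (-1/5, 4/5)
Step 2: grad = (4/5, 6/5), (-7/25, 17/25)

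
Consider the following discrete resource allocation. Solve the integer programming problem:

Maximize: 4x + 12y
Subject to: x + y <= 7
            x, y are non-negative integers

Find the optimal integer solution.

Objective: 4x + 12y, constraint: x + y <= 7
Coefficient of y is 12 > coefficient of x is 4, so allocate the entire budget to y.
Optimal: x = 0, y = 7, value = 84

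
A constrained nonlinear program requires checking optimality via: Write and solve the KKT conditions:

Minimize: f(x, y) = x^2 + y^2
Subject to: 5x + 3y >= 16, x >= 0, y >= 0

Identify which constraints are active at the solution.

KKT conditions for min x^2 + y^2 s.t. 5x + 3y >= 16, x >= 0, y >= 0:
Stationarity: 2x = mu*5 + mu_x, 2y = mu*3 + mu_y, with mu, mu_x, mu_y >= 0
Complementary slackness: mu*(5x + 3y - 16) = 0, mu_x*x = 0, mu_y*y = 0
(0, 0) is infeasible (5*0 + 3*0 < 16), so if mu = 0 stationarity would force x = mu_x/2 >= 0, y = mu_y/2 >= 0 with mu_x*x = mu_y*y = 0, i.e. x = y = 0: contradiction. Hence mu > 0 and 5x + 3y = 16 is active.
Try x > 0, y > 0 (so mu_x = mu_y = 0): x = 5*mu/2, y = 3*mu/2
Substitute: 5*(5*mu/2) + 3*(3*mu/2) = 16
  mu*34/2 = 16 => mu = 16/17
x* = 40/17 > 0, y* = 24/17 > 0, consistent with mu_x = mu_y = 0.
f is convex and the constraints are linear, so this KKT point is the global minimum.
f* = 128/17
Active constraints: 5x + 3y >= 16 (holds with equality, mu = 16/17 > 0); x >= 0 and y >= 0 are inactive (mu_x = mu_y = 0).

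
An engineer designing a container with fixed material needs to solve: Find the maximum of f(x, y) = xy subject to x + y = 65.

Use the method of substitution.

Substitute y = 65 - x into f(x,y) = xy:
g(x) = x(65 - x) = 65x - x^2
g'(x) = 65 - 2x = 0  =>  x = 65/2
y = 65 - 65/2 = 65/2
Maximum value = (65/2) * (65/2) = 4225/4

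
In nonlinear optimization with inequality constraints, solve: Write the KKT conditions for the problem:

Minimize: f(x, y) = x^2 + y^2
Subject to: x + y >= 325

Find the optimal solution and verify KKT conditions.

KKT conditions for min x^2 + y^2 s.t. x + y >= 325:
Stationarity: 2x = mu, 2y = mu
So x = y = mu/2.
Complementary slackness: mu*(x + y - 325) = 0
Primal feasibility: x + y >= 325; dual feasibility: mu >= 0
If mu = 0 then x = y = 0, but 0 + 0 < 325 is infeasible, so the constraint is active.
Constraint active: x + y = 2*(mu/2) = 325 => mu = 325
x = y = 325/2, f = 105625/2
Verify: stationarity 2*(325/2) = 325 = mu; primal 325/2 + 325/2 = 325 >= 325; dual mu = 325 >= 0; complementary slackness 325*(325 - 325) = 0. All KKT conditions hold.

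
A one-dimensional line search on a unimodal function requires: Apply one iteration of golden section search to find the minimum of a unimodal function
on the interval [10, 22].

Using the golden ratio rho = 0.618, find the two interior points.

Golden section search on [10, 22].
Golden ratio rho = 0.618 (approx).
Interior points:
  x_1 = 10 + (1-0.618)*12 = 14.5840
  x_2 = 10 + 0.618*12 = 17.4160
Compare f(x_1) and f(x_2) to determine which subinterval to keep.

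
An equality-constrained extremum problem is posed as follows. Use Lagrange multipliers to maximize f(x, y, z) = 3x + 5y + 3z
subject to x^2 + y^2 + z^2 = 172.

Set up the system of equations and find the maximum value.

Lagrange conditions: 3 = 2*lambda*x, 5 = 2*lambda*y, 3 = 2*lambda*z
So x:3 = y:5 = z:3, i.e. x = 3t, y = 5t, z = 3t
Constraint: t^2*(3^2 + 5^2 + 3^2) = 172
  t^2 * 43 = 172  =>  t = sqrt(4)
Maximum = 3*3t + 5*5t + 3*3t = 43*sqrt(4) = 86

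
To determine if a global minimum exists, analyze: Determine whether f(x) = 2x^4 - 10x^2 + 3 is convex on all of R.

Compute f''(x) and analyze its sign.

f(x) = 2x^4 - 10x^2 + 3
f'(x) = 8x^3 + -20x
f''(x) = 24x^2 + -20
f''(0) = -20 < 0, so not convex near x = 0
Therefore, f is not globally convex on R.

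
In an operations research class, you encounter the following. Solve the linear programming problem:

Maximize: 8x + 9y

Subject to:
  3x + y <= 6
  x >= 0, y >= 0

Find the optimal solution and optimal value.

The feasible region has vertices at [(0, 0), (2, 0), (0, 6)].
Checking objective 8x + 9y at each vertex:
  (0, 0): 8*0 + 9*0 = 0
  (2, 0): 8*2 + 9*0 = 16
  (0, 6): 8*0 + 9*6 = 54
Maximum is 54 at (0, 6).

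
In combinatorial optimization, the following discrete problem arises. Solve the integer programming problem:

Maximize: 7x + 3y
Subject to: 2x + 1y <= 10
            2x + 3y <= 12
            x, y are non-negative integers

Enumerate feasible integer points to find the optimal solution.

Constraint 1: 2x + 1y <= 10
Constraint 2: 2x + 3y <= 12
Feasible x range (need y >= 0): 0 <= x <= min(10/2, 12/2) => x in {0, ..., 5}.
Enumerate feasible integer points row by row (the coefficient of y is 3 > 0, so for each x the largest feasible y gives the best value):
  x = 0: y <= min((10 - 2*0)/1, (12 - 2*0)/3) => y in {0, ..., 4}; best 7*0 + 3*4 = 12
  x = 1: y <= min((10 - 2*1)/1, (12 - 2*1)/3) => y in {0, ..., 3}; best 7*1 + 3*3 = 16
  x = 2: y <= min((10 - 2*2)/1, (12 - 2*2)/3) => y in {0, ..., 2}; best 7*2 + 3*2 = 20
  x = 3: y <= min((10 - 2*3)/1, (12 - 2*3)/3) => y in {0, ..., 2}; best 7*3 + 3*2 = 27
  x = 4: y <= min((10 - 2*4)/1, (12 - 2*4)/3) => y in {0, ..., 1}; best 7*4 + 3*1 = 31
  x = 5: y <= min((10 - 2*5)/1, (12 - 2*5)/3) => y in {0}; best 7*5 + 3*0 = 35
The maximum 7x + 3y = 35 is achieved at x = 5, y = 0.
Check: 2*5 + 1*0 = 10 <= 10 and 2*5 + 3*0 = 10 <= 12.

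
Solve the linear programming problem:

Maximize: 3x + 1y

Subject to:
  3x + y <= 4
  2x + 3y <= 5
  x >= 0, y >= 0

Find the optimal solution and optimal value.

Feasible vertices: (0, 0), (0, 5/3), (1, 1), (4/3, 0)
Objective 3x + 1y at each:
  (0, 0): 0
  (0, 5/3): 5/3
  (1, 1): 4
  (4/3, 0): 4
Maximum is 4 at (1, 1).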